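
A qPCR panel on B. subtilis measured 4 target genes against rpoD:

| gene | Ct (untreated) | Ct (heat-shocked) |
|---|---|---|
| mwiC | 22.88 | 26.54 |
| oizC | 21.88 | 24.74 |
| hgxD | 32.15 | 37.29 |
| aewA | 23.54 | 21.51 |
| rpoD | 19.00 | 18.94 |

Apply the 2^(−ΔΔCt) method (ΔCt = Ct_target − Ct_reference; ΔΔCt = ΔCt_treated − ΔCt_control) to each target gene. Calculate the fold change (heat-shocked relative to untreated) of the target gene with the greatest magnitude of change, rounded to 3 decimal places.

mwiC: ΔΔCt = (26.54−18.94) − (22.88−19.00) = 7.60 − 3.88 = 3.72; fold change = 2^-3.72 = 0.076
oizC: ΔΔCt = (24.74−18.94) − (21.88−19.00) = 5.80 − 2.88 = 2.92; fold change = 2^-2.92 = 0.132
hgxD: ΔΔCt = (37.29−18.94) − (32.15−19.00) = 18.35 − 13.15 = 5.20; fold change = 2^-5.20 = 0.027
aewA: ΔΔCt = (21.51−18.94) − (23.54−19.00) = 2.57 − 4.54 = -1.97; fold change = 2^1.97 = 3.918
hgxD has the largest |ΔΔCt| = 5.20.

0.027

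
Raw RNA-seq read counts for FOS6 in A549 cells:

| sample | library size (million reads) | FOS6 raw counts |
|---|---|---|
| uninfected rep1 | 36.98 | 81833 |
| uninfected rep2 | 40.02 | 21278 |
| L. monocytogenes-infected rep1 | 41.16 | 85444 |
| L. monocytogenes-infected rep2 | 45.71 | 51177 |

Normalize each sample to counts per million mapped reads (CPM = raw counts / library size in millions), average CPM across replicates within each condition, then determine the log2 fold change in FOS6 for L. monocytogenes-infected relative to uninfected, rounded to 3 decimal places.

CPM(uninfected rep1) = 81833 / 36.98 = 2212.8989
CPM(uninfected rep2) = 21278 / 40.02 = 531.6842
CPM(L. monocytogenes-infected rep1) = 85444 / 41.16 = 2075.8989
CPM(L. monocytogenes-infected rep2) = 51177 / 45.71 = 1119.6018
mean CPM(uninfected) = 1372.2915; mean CPM(L. monocytogenes-infected) = 1597.7504
Fold change = 1597.7504 / 1372.2915 = 1.16429
log2(1.16429) = 0.2195

0.219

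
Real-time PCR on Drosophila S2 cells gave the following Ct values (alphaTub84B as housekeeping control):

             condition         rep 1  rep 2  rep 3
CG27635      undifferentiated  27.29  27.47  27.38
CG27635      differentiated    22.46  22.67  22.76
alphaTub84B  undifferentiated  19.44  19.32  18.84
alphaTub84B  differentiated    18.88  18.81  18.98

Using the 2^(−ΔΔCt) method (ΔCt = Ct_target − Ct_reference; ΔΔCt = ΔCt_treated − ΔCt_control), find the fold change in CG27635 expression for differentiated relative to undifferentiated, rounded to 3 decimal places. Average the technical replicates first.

21.706

Mean Ct: CG27635 undifferentiated 27.380; CG27635 differentiated 22.630; alphaTub84B undifferentiated 19.200; alphaTub84B differentiated 18.890
ΔCt(undifferentiated) = 27.380 − 19.200 = 8.180
ΔCt(differentiated) = 22.630 − 18.890 = 3.740
ΔΔCt = 3.740 − 8.180 = -4.440
Fold change = 2^(−(-4.440)) = 2^4.440 = 21.7057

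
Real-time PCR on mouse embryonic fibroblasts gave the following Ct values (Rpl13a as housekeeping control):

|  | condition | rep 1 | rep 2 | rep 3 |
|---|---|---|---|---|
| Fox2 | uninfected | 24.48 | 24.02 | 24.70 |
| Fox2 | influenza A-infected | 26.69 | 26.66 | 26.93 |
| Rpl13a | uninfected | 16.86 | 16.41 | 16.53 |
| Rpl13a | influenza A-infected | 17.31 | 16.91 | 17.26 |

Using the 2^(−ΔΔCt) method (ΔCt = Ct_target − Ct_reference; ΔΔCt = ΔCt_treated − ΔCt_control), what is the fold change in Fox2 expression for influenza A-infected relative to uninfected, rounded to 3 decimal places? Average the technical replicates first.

0.287

Mean Ct: Fox2 uninfected 24.400; Fox2 influenza A-infected 26.760; Rpl13a uninfected 16.600; Rpl13a influenza A-infected 17.160
ΔCt(uninfected) = 24.400 − 16.600 = 7.800
ΔCt(influenza A-infected) = 26.760 − 17.160 = 9.600
ΔΔCt = 9.600 − 7.800 = 1.800
Fold change = 2^(−1.800) = 0.2872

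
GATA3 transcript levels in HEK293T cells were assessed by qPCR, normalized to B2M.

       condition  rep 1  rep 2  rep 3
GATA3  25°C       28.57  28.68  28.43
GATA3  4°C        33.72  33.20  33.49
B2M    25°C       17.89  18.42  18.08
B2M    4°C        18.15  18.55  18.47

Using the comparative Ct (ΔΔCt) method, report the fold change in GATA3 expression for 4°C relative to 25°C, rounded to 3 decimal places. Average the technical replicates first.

0.040

Mean Ct: GATA3 25°C 28.560; GATA3 4°C 33.470; B2M 25°C 18.130; B2M 4°C 18.390
ΔCt(25°C) = 28.560 − 18.130 = 10.430
ΔCt(4°C) = 33.470 − 18.390 = 15.080
ΔΔCt = 15.080 − 10.430 = 4.650
Fold change = 2^(−4.650) = 0.0398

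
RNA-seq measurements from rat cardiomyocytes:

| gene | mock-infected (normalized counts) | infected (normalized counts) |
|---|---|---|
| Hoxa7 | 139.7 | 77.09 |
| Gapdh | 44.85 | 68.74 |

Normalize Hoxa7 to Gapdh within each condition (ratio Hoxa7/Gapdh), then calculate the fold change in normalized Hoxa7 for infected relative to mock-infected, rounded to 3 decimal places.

Hoxa7/Gapdh (mock-infected) = 139.7 / 44.85 = 3.1148
Hoxa7/Gapdh (infected) = 77.09 / 68.74 = 1.1215
Fold change = 1.1215 / 3.1148 = 0.3600

0.360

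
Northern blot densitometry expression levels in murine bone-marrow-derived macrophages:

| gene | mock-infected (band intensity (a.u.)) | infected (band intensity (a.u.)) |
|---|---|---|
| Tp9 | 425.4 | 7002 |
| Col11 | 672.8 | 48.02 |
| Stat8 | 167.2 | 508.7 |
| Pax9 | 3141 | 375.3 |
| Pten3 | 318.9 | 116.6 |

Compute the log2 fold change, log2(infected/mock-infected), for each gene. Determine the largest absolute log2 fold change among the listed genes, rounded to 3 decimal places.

4.041

log2(7002/425.4) = 4.041  (Tp9)
log2(48.02/672.8) = -3.808  (Col11)
log2(508.7/167.2) = 1.605  (Stat8)
log2(375.3/3141) = -3.065  (Pax9)
log2(116.6/318.9) = -1.452  (Pten3)
The largest magnitude belongs to Tp9.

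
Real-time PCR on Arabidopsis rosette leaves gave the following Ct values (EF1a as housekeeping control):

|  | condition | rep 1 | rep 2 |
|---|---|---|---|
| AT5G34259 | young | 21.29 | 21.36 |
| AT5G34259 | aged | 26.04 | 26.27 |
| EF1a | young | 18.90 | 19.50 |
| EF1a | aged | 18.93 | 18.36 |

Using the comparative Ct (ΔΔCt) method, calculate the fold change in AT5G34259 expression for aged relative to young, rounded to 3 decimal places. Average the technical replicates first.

0.024

Mean Ct: AT5G34259 young 21.325; AT5G34259 aged 26.155; EF1a young 19.200; EF1a aged 18.645
ΔCt(young) = 21.325 − 19.200 = 2.125
ΔCt(aged) = 26.155 − 18.645 = 7.510
ΔΔCt = 7.510 − 2.125 = 5.385
Fold change = 2^(−5.385) = 0.0239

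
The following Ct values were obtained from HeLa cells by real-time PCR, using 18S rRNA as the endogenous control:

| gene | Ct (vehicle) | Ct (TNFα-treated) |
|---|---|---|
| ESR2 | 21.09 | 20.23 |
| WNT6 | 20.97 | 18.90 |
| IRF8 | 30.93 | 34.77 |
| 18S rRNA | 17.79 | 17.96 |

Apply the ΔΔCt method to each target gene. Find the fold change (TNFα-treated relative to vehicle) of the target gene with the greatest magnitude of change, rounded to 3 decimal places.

ESR2: ΔΔCt = (20.23−17.96) − (21.09−17.79) = 2.27 − 3.30 = -1.03; fold change = 2^1.03 = 2.042
WNT6: ΔΔCt = (18.90−17.96) − (20.97−17.79) = 0.94 − 3.18 = -2.24; fold change = 2^2.24 = 4.724
IRF8: ΔΔCt = (34.77−17.96) − (30.93−17.79) = 16.81 − 13.14 = 3.67; fold change = 2^-3.67 = 0.079
IRF8 has the largest |ΔΔCt| = 3.67.

0.079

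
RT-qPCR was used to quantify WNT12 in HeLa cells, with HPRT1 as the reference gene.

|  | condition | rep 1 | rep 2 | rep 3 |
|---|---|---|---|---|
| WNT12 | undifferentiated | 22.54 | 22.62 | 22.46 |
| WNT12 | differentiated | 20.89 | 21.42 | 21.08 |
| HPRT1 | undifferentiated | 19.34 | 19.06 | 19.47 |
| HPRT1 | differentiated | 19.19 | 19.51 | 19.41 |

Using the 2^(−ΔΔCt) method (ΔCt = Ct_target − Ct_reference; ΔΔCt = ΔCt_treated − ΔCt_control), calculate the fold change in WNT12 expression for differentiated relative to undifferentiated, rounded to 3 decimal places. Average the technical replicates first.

Mean Ct: WNT12 undifferentiated 22.540; WNT12 differentiated 21.130; HPRT1 undifferentiated 19.290; HPRT1 differentiated 19.370
ΔCt(undifferentiated) = 22.540 − 19.290 = 3.250
ΔCt(differentiated) = 21.130 − 19.370 = 1.760
ΔΔCt = 1.760 − 3.250 = -1.490
Fold change = 2^(−(-1.490)) = 2^1.490 = 2.8089

2.809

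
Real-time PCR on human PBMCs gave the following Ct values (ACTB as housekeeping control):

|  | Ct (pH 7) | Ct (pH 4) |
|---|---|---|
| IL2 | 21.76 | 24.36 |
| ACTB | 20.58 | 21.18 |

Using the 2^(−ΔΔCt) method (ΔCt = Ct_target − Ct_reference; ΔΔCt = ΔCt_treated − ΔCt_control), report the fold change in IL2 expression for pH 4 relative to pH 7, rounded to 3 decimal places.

ΔCt(pH 7) = 21.760 − 20.580 = 1.180
ΔCt(pH 4) = 24.360 − 21.180 = 3.180
ΔΔCt = 3.180 − 1.180 = 2.000
Fold change = 2^(−2.000) = 0.2500

0.250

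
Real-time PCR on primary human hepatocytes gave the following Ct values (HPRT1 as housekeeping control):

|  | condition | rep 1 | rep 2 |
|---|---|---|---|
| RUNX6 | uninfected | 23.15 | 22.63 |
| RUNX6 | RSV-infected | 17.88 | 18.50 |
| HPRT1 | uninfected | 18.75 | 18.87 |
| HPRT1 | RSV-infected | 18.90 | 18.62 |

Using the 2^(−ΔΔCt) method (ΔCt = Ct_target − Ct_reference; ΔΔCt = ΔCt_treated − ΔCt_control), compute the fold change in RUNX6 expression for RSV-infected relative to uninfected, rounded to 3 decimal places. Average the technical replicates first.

25.107

Mean Ct: RUNX6 uninfected 22.890; RUNX6 RSV-infected 18.190; HPRT1 uninfected 18.810; HPRT1 RSV-infected 18.760
ΔCt(uninfected) = 22.890 − 18.810 = 4.080
ΔCt(RSV-infected) = 18.190 − 18.760 = -0.570
ΔΔCt = -0.570 − 4.080 = -4.650
Fold change = 2^(−(-4.650)) = 2^4.650 = 25.1067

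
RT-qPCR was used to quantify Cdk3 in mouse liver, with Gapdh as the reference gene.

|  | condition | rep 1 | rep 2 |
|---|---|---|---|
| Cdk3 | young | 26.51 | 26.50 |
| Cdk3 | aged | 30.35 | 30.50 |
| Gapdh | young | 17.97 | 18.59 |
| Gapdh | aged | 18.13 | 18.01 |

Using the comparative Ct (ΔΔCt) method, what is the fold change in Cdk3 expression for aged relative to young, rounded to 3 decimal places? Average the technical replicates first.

Mean Ct: Cdk3 young 26.505; Cdk3 aged 30.425; Gapdh young 18.280; Gapdh aged 18.070
ΔCt(young) = 26.505 − 18.280 = 8.225
ΔCt(aged) = 30.425 − 18.070 = 12.355
ΔΔCt = 12.355 − 8.225 = 4.130
Fold change = 2^(−4.130) = 0.0571

0.057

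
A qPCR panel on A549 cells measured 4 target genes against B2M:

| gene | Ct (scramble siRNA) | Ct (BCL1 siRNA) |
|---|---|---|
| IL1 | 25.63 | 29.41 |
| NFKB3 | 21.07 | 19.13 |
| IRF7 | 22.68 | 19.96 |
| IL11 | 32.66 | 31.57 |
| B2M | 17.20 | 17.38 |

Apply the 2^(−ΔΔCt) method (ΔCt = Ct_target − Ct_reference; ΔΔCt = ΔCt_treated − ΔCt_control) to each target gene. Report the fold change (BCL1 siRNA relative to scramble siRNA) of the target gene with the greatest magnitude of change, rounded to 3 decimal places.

0.082

IL1: ΔΔCt = (29.41−17.38) − (25.63−17.20) = 12.03 − 8.43 = 3.60; fold change = 2^-3.60 = 0.082
NFKB3: ΔΔCt = (19.13−17.38) − (21.07−17.20) = 1.75 − 3.87 = -2.12; fold change = 2^2.12 = 4.347
IRF7: ΔΔCt = (19.96−17.38) − (22.68−17.20) = 2.58 − 5.48 = -2.90; fold change = 2^2.90 = 7.464
IL11: ΔΔCt = (31.57−17.38) − (32.66−17.20) = 14.19 − 15.46 = -1.27; fold change = 2^1.27 = 2.412
IL1 has the largest |ΔΔCt| = 3.60.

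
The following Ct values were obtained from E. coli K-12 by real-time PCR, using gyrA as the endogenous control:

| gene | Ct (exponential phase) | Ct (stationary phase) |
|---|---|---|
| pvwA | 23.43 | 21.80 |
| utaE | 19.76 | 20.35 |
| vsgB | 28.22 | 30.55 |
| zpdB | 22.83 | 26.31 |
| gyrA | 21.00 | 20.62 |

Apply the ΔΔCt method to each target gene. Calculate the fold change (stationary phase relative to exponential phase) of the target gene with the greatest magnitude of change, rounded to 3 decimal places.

pvwA: ΔΔCt = (21.80−20.62) − (23.43−21.00) = 1.18 − 2.43 = -1.25; fold change = 2^1.25 = 2.378
utaE: ΔΔCt = (20.35−20.62) − (19.76−21.00) = -0.27 − (-1.24) = 0.97; fold change = 2^-0.97 = 0.511
vsgB: ΔΔCt = (30.55−20.62) − (28.22−21.00) = 9.93 − 7.22 = 2.71; fold change = 2^-2.71 = 0.153
zpdB: ΔΔCt = (26.31−20.62) − (22.83−21.00) = 5.69 − 1.83 = 3.86; fold change = 2^-3.86 = 0.069
zpdB has the largest |ΔΔCt| = 3.86.

0.069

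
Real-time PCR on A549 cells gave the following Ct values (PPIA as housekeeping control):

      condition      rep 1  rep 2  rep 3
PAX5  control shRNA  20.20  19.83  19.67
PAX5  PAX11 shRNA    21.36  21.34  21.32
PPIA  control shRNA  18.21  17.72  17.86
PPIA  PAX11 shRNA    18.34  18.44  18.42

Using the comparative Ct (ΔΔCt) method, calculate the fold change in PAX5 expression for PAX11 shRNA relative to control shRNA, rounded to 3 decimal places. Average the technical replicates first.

0.511

Mean Ct: PAX5 control shRNA 19.900; PAX5 PAX11 shRNA 21.340; PPIA control shRNA 17.930; PPIA PAX11 shRNA 18.400
ΔCt(control shRNA) = 19.900 − 17.930 = 1.970
ΔCt(PAX11 shRNA) = 21.340 − 18.400 = 2.940
ΔΔCt = 2.940 − 1.970 = 0.970
Fold change = 2^(−0.970) = 0.5105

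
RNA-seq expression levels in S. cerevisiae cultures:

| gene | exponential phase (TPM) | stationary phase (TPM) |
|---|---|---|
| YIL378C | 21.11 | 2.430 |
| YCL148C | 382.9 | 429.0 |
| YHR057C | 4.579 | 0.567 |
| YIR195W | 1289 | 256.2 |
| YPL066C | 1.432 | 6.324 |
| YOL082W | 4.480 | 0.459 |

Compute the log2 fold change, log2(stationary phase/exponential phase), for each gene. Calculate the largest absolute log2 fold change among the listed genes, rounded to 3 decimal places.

3.287

log2(2.430/21.11) = -3.119  (YIL378C)
log2(429.0/382.9) = 0.164  (YCL148C)
log2(0.567/4.579) = -3.014  (YHR057C)
log2(256.2/1289) = -2.331  (YIR195W)
log2(6.324/1.432) = 2.143  (YPL066C)
log2(0.459/4.480) = -3.287  (YOL082W)
The largest magnitude belongs to YOL082W.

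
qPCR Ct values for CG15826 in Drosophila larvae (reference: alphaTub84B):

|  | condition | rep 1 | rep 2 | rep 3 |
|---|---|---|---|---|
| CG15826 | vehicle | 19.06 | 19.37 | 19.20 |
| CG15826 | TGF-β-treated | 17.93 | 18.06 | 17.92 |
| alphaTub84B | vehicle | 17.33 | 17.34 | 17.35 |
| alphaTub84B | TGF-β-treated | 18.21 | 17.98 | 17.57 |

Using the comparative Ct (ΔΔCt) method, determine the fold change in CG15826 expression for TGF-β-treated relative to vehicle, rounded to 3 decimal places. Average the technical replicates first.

3.531

Mean Ct: CG15826 vehicle 19.210; CG15826 TGF-β-treated 17.970; alphaTub84B vehicle 17.340; alphaTub84B TGF-β-treated 17.920
ΔCt(vehicle) = 19.210 − 17.340 = 1.870
ΔCt(TGF-β-treated) = 17.970 − 17.920 = 0.050
ΔΔCt = 0.050 − 1.870 = -1.820
Fold change = 2^(−(-1.820)) = 2^1.820 = 3.5308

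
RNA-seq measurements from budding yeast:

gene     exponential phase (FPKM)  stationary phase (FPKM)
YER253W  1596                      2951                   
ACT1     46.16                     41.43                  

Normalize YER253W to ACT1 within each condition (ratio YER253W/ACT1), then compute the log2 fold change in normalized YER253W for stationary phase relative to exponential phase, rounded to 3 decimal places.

YER253W/ACT1 (exponential phase) = 1596 / 46.16 = 34.575
YER253W/ACT1 (stationary phase) = 2951 / 41.43 = 71.229
Fold change = 71.229 / 34.575 = 2.0601
log2(2.0601) = 1.0427

1.043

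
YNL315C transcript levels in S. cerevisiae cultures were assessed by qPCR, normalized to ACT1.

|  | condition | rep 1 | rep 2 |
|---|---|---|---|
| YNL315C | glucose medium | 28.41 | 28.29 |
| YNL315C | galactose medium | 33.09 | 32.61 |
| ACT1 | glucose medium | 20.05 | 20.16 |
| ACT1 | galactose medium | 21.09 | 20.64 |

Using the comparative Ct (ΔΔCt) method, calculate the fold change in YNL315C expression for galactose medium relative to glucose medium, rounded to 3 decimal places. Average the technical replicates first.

0.075

Mean Ct: YNL315C glucose medium 28.350; YNL315C galactose medium 32.850; ACT1 glucose medium 20.105; ACT1 galactose medium 20.865
ΔCt(glucose medium) = 28.350 − 20.105 = 8.245
ΔCt(galactose medium) = 32.850 − 20.865 = 11.985
ΔΔCt = 11.985 − 8.245 = 3.740
Fold change = 2^(−3.740) = 0.0748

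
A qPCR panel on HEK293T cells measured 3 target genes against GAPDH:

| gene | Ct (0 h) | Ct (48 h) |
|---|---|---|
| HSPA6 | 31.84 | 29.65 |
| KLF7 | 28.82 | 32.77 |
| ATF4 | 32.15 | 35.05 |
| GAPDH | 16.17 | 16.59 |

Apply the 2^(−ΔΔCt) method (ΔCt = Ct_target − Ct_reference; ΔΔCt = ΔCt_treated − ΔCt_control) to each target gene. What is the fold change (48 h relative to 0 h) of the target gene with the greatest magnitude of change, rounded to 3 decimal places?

HSPA6: ΔΔCt = (29.65−16.59) − (31.84−16.17) = 13.06 − 15.67 = -2.61; fold change = 2^2.61 = 6.105
KLF7: ΔΔCt = (32.77−16.59) − (28.82−16.17) = 16.18 − 12.65 = 3.53; fold change = 2^-3.53 = 0.087
ATF4: ΔΔCt = (35.05−16.59) − (32.15−16.17) = 18.46 − 15.98 = 2.48; fold change = 2^-2.48 = 0.179
KLF7 has the largest |ΔΔCt| = 3.53.

0.087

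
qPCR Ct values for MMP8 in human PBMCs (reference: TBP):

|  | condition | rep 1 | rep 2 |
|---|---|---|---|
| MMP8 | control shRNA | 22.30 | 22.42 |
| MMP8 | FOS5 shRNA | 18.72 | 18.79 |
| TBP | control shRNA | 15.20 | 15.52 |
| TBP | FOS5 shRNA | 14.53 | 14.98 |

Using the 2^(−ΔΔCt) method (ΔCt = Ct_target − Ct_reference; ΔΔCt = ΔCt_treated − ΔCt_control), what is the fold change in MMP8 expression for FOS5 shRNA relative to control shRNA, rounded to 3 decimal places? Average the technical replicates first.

Mean Ct: MMP8 control shRNA 22.360; MMP8 FOS5 shRNA 18.755; TBP control shRNA 15.360; TBP FOS5 shRNA 14.755
ΔCt(control shRNA) = 22.360 − 15.360 = 7.000
ΔCt(FOS5 shRNA) = 18.755 − 14.755 = 4.000
ΔΔCt = 4.000 − 7.000 = -3.000
Fold change = 2^(−(-3.000)) = 2^3.000 = 8.0000

8.000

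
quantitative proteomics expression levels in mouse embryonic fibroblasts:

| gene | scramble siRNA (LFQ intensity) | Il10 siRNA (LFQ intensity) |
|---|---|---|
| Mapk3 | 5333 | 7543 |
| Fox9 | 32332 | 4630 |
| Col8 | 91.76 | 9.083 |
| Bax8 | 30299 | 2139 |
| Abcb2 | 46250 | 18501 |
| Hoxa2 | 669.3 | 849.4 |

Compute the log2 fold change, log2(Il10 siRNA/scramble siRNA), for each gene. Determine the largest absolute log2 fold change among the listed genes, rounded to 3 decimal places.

3.824

log2(7543/5333) = 0.500  (Mapk3)
log2(4630/32332) = -2.804  (Fox9)
log2(9.083/91.76) = -3.337  (Col8)
log2(2139/30299) = -3.824  (Bax8)
log2(18501/46250) = -1.322  (Abcb2)
log2(849.4/669.3) = 0.344  (Hoxa2)
The largest magnitude belongs to Bax8.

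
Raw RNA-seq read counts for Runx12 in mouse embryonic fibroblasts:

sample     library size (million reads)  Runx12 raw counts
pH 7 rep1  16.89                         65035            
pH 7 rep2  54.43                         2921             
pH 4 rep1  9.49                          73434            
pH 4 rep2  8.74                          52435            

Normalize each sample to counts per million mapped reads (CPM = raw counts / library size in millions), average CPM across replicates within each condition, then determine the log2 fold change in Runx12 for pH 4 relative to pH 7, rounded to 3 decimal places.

1.815

CPM(pH 7 rep1) = 65035 / 16.89 = 3850.5033
CPM(pH 7 rep2) = 2921 / 54.43 = 53.6653
CPM(pH 4 rep1) = 73434 / 9.49 = 7738.0400
CPM(pH 4 rep2) = 52435 / 8.74 = 5999.4279
mean CPM(pH 7) = 1952.0843; mean CPM(pH 4) = 6868.7340
Fold change = 6868.7340 / 1952.0843 = 3.51867
log2(3.51867) = 1.8150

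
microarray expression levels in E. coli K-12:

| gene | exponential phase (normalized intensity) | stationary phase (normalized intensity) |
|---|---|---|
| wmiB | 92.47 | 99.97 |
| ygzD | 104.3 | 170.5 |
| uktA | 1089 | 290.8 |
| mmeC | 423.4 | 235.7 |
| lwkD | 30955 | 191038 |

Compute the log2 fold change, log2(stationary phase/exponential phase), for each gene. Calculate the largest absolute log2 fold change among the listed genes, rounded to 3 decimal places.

log2(99.97/92.47) = 0.113  (wmiB)
log2(170.5/104.3) = 0.709  (ygzD)
log2(290.8/1089) = -1.905  (uktA)
log2(235.7/423.4) = -0.845  (mmeC)
log2(191038/30955) = 2.626  (lwkD)
The largest magnitude belongs to lwkD.

2.626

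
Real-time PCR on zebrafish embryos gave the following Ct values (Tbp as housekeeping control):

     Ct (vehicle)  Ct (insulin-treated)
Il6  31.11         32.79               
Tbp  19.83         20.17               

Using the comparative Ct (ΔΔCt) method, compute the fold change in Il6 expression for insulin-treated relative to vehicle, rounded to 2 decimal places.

0.40

ΔCt(vehicle) = 31.110 − 19.830 = 11.280
ΔCt(insulin-treated) = 32.790 − 20.170 = 12.620
ΔΔCt = 12.620 − 11.280 = 1.340
Fold change = 2^(−1.340) = 0.395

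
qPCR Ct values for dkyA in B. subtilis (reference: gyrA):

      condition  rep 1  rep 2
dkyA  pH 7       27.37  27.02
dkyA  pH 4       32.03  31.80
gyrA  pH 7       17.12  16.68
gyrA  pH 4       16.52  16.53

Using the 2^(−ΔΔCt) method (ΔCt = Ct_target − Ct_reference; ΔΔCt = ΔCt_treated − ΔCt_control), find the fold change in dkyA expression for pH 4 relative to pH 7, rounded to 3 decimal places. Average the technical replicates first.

Mean Ct: dkyA pH 7 27.195; dkyA pH 4 31.915; gyrA pH 7 16.900; gyrA pH 4 16.525
ΔCt(pH 7) = 27.195 − 16.900 = 10.295
ΔCt(pH 4) = 31.915 − 16.525 = 15.390
ΔΔCt = 15.390 − 10.295 = 5.095
Fold change = 2^(−5.095) = 0.0293

0.029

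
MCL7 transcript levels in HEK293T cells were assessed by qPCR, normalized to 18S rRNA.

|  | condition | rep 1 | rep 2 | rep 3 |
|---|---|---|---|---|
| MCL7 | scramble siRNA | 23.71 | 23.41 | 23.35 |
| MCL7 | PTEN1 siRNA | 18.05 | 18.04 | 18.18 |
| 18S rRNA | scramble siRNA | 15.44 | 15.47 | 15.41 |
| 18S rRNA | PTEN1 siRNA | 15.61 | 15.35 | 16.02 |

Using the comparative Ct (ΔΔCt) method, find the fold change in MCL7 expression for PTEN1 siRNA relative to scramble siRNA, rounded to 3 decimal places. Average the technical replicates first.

49.180

Mean Ct: MCL7 scramble siRNA 23.490; MCL7 PTEN1 siRNA 18.090; 18S rRNA scramble siRNA 15.440; 18S rRNA PTEN1 siRNA 15.660
ΔCt(scramble siRNA) = 23.490 − 15.440 = 8.050
ΔCt(PTEN1 siRNA) = 18.090 − 15.660 = 2.430
ΔΔCt = 2.430 − 8.050 = -5.620
Fold change = 2^(−(-5.620)) = 2^5.620 = 49.1800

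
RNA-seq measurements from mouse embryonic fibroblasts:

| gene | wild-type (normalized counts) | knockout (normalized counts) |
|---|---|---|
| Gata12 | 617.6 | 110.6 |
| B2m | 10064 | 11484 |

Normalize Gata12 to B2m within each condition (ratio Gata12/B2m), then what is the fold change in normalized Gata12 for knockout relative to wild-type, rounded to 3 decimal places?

0.157

Gata12/B2m (wild-type) = 617.6 / 10064 = 0.061367
Gata12/B2m (knockout) = 110.6 / 11484 = 0.0096308
Fold change = 0.0096308 / 0.061367 = 0.1569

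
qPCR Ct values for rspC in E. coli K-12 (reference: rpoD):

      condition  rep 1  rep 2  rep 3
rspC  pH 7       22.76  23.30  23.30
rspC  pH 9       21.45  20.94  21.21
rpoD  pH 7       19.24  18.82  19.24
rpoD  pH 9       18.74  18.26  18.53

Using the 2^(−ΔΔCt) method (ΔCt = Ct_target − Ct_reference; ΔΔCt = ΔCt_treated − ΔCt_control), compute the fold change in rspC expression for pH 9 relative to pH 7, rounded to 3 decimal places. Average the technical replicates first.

Mean Ct: rspC pH 7 23.120; rspC pH 9 21.200; rpoD pH 7 19.100; rpoD pH 9 18.510
ΔCt(pH 7) = 23.120 − 19.100 = 4.020
ΔCt(pH 9) = 21.200 − 18.510 = 2.690
ΔΔCt = 2.690 − 4.020 = -1.330
Fold change = 2^(−(-1.330)) = 2^1.330 = 2.5140

2.514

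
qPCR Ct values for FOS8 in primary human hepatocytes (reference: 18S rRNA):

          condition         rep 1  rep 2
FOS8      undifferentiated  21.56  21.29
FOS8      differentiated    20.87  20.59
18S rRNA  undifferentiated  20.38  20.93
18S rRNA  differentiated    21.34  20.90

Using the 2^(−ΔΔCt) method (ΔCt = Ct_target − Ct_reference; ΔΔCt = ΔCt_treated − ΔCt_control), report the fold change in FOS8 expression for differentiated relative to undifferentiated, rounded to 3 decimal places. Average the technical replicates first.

2.235

Mean Ct: FOS8 undifferentiated 21.425; FOS8 differentiated 20.730; 18S rRNA undifferentiated 20.655; 18S rRNA differentiated 21.120
ΔCt(undifferentiated) = 21.425 − 20.655 = 0.770
ΔCt(differentiated) = 20.730 − 21.120 = -0.390
ΔΔCt = -0.390 − 0.770 = -1.160
Fold change = 2^(−(-1.160)) = 2^1.160 = 2.2346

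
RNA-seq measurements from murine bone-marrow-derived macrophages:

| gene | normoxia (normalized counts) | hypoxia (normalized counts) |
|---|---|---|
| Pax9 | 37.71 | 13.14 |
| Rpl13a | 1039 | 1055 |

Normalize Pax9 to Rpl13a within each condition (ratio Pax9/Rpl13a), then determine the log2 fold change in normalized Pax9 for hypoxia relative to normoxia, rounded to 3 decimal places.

Pax9/Rpl13a (normoxia) = 37.71 / 1039 = 0.036295
Pax9/Rpl13a (hypoxia) = 13.14 / 1055 = 0.012455
Fold change = 0.012455 / 0.036295 = 0.3432
log2(0.3432) = -1.5430

-1.543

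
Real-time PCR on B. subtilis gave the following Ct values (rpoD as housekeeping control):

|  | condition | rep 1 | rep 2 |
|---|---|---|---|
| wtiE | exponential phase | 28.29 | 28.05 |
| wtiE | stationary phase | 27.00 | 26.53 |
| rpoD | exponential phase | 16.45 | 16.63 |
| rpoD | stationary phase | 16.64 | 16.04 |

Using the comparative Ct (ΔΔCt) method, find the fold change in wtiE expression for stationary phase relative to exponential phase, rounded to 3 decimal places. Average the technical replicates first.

Mean Ct: wtiE exponential phase 28.170; wtiE stationary phase 26.765; rpoD exponential phase 16.540; rpoD stationary phase 16.340
ΔCt(exponential phase) = 28.170 − 16.540 = 11.630
ΔCt(stationary phase) = 26.765 − 16.340 = 10.425
ΔΔCt = 10.425 − 11.630 = -1.205
Fold change = 2^(−(-1.205)) = 2^1.205 = 2.3054

2.305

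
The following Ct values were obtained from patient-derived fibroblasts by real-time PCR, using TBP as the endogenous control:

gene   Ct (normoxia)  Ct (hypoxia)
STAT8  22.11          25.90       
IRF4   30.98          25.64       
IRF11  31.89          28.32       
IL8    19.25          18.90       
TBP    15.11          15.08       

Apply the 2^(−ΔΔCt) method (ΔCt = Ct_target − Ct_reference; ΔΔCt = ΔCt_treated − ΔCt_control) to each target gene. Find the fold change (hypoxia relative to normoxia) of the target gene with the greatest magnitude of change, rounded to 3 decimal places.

39.671

STAT8: ΔΔCt = (25.90−15.08) − (22.11−15.11) = 10.82 − 7.00 = 3.82; fold change = 2^-3.82 = 0.071
IRF4: ΔΔCt = (25.64−15.08) − (30.98−15.11) = 10.56 − 15.87 = -5.31; fold change = 2^5.31 = 39.671
IRF11: ΔΔCt = (28.32−15.08) − (31.89−15.11) = 13.24 − 16.78 = -3.54; fold change = 2^3.54 = 11.632
IL8: ΔΔCt = (18.90−15.08) − (19.25−15.11) = 3.82 − 4.14 = -0.32; fold change = 2^0.32 = 1.248
IRF4 has the largest |ΔΔCt| = 5.31.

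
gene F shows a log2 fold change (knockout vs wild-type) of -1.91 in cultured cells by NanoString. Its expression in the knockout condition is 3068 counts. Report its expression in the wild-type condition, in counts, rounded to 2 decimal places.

11529.82

Fold change = 2^(-1.91) = 0.2661
wild-type expression = 3068 / 0.2661 = 11529.82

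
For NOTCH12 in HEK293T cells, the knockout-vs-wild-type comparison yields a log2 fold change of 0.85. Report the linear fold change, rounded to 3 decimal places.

Fold change = 2^(0.85) = 1.8025

1.803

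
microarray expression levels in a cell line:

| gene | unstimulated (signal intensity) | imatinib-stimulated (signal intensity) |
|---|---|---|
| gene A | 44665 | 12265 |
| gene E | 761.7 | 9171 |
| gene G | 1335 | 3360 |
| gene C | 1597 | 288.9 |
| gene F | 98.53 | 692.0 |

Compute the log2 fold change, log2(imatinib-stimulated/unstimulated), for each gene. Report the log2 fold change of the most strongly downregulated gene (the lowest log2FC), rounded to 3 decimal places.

log2(12265/44665) = -1.865  (gene A)
log2(9171/761.7) = 3.590  (gene E)
log2(3360/1335) = 1.332  (gene G)
log2(288.9/1597) = -2.467  (gene C)
log2(692.0/98.53) = 2.812  (gene F)
gene C is most strongly downregulated.

-2.467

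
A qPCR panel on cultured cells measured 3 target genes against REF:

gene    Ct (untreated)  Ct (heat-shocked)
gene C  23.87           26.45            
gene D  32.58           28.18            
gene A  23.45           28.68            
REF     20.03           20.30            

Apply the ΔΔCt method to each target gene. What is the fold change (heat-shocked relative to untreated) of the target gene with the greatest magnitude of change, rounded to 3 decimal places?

gene C: ΔΔCt = (26.45−20.30) − (23.87−20.03) = 6.15 − 3.84 = 2.31; fold change = 2^-2.31 = 0.202
gene D: ΔΔCt = (28.18−20.30) − (32.58−20.03) = 7.88 − 12.55 = -4.67; fold change = 2^4.67 = 25.457
gene A: ΔΔCt = (28.68−20.30) − (23.45−20.03) = 8.38 − 3.42 = 4.96; fold change = 2^-4.96 = 0.032
gene A has the largest |ΔΔCt| = 4.96.

0.032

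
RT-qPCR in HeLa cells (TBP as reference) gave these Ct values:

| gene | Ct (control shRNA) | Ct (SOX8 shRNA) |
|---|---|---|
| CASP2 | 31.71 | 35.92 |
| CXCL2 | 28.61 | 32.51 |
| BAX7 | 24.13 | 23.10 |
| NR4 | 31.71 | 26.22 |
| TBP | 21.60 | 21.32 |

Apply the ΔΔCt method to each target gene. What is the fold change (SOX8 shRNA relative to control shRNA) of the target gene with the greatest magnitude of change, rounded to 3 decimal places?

37.014

CASP2: ΔΔCt = (35.92−21.32) − (31.71−21.60) = 14.60 − 10.11 = 4.49; fold change = 2^-4.49 = 0.045
CXCL2: ΔΔCt = (32.51−21.32) − (28.61−21.60) = 11.19 − 7.01 = 4.18; fold change = 2^-4.18 = 0.055
BAX7: ΔΔCt = (23.10−21.32) − (24.13−21.60) = 1.78 − 2.53 = -0.75; fold change = 2^0.75 = 1.682
NR4: ΔΔCt = (26.22−21.32) − (31.71−21.60) = 4.90 − 10.11 = -5.21; fold change = 2^5.21 = 37.014
NR4 has the largest |ΔΔCt| = 5.21.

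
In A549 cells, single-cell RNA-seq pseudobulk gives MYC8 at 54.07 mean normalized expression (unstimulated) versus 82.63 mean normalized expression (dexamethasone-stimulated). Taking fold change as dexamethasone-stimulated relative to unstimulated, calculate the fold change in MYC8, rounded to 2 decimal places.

1.53

Fold change = 82.63 / 54.07 = 1.528
MYC8 is upregulated.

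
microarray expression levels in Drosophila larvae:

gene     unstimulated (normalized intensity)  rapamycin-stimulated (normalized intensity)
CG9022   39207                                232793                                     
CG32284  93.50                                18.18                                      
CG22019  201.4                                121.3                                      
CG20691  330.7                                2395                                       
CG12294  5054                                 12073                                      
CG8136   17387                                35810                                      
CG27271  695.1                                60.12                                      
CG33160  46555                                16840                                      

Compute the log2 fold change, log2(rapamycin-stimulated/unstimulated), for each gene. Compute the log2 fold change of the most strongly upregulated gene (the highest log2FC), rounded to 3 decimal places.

2.856

log2(232793/39207) = 2.570  (CG9022)
log2(18.18/93.50) = -2.363  (CG32284)
log2(121.3/201.4) = -0.731  (CG22019)
log2(2395/330.7) = 2.856  (CG20691)
log2(12073/5054) = 1.256  (CG12294)
log2(35810/17387) = 1.042  (CG8136)
log2(60.12/695.1) = -3.531  (CG27271)
log2(16840/46555) = -1.467  (CG33160)
CG20691 is most strongly upregulated.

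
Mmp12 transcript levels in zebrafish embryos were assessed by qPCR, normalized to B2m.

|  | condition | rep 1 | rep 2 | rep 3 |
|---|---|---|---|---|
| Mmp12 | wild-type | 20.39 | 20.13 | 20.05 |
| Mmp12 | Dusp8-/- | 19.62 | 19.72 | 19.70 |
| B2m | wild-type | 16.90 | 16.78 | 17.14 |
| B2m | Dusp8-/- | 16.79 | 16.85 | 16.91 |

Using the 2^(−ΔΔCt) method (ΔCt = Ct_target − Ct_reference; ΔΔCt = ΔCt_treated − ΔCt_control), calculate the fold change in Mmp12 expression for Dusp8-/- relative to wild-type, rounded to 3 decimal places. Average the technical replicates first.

1.338

Mean Ct: Mmp12 wild-type 20.190; Mmp12 Dusp8-/- 19.680; B2m wild-type 16.940; B2m Dusp8-/- 16.850
ΔCt(wild-type) = 20.190 − 16.940 = 3.250
ΔCt(Dusp8-/-) = 19.680 − 16.850 = 2.830
ΔΔCt = 2.830 − 3.250 = -0.420
Fold change = 2^(−(-0.420)) = 2^0.420 = 1.3379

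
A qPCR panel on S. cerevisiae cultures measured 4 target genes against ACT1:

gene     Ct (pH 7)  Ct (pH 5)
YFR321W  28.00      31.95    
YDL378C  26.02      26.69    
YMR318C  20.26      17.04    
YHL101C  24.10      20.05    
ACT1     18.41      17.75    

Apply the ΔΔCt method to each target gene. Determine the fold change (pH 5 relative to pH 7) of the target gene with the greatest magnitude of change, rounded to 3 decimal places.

0.041

YFR321W: ΔΔCt = (31.95−17.75) − (28.00−18.41) = 14.20 − 9.59 = 4.61; fold change = 2^-4.61 = 0.041
YDL378C: ΔΔCt = (26.69−17.75) − (26.02−18.41) = 8.94 − 7.61 = 1.33; fold change = 2^-1.33 = 0.398
YMR318C: ΔΔCt = (17.04−17.75) − (20.26−18.41) = -0.71 − 1.85 = -2.56; fold change = 2^2.56 = 5.897
YHL101C: ΔΔCt = (20.05−17.75) − (24.10−18.41) = 2.30 − 5.69 = -3.39; fold change = 2^3.39 = 10.483
YFR321W has the largest |ΔΔCt| = 4.61.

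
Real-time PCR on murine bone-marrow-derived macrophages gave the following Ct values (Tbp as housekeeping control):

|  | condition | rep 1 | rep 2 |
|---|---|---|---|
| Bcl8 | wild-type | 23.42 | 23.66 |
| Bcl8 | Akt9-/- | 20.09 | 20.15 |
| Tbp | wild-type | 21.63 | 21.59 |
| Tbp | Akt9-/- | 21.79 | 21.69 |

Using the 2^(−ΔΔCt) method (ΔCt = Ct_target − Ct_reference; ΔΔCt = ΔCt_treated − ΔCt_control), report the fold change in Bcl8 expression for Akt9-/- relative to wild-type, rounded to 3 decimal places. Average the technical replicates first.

11.713

Mean Ct: Bcl8 wild-type 23.540; Bcl8 Akt9-/- 20.120; Tbp wild-type 21.610; Tbp Akt9-/- 21.740
ΔCt(wild-type) = 23.540 − 21.610 = 1.930
ΔCt(Akt9-/-) = 20.120 − 21.740 = -1.620
ΔΔCt = -1.620 − 1.930 = -3.550
Fold change = 2^(−(-3.550)) = 2^3.550 = 11.7127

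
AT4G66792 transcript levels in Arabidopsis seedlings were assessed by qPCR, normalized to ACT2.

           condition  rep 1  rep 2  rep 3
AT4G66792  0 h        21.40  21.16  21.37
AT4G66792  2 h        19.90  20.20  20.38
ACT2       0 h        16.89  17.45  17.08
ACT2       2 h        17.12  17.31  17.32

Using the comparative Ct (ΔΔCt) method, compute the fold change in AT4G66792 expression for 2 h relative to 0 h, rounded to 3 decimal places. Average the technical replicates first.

2.395

Mean Ct: AT4G66792 0 h 21.310; AT4G66792 2 h 20.160; ACT2 0 h 17.140; ACT2 2 h 17.250
ΔCt(0 h) = 21.310 − 17.140 = 4.170
ΔCt(2 h) = 20.160 − 17.250 = 2.910
ΔΔCt = 2.910 − 4.170 = -1.260
Fold change = 2^(−(-1.260)) = 2^1.260 = 2.3950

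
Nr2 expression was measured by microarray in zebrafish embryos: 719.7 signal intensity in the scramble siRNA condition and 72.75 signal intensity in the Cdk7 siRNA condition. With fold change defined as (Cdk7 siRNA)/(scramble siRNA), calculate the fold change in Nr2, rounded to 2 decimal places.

0.10

Fold change = 72.75 / 719.7 = 0.101
Nr2 is downregulated.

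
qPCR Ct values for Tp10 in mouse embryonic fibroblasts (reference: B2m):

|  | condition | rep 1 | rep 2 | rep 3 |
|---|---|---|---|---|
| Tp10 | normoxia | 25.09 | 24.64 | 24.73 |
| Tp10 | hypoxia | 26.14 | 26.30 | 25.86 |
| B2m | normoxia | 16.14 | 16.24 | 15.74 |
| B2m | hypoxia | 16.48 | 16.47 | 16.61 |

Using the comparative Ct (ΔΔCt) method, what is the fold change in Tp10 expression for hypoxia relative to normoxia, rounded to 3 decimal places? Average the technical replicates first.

Mean Ct: Tp10 normoxia 24.820; Tp10 hypoxia 26.100; B2m normoxia 16.040; B2m hypoxia 16.520
ΔCt(normoxia) = 24.820 − 16.040 = 8.780
ΔCt(hypoxia) = 26.100 − 16.520 = 9.580
ΔΔCt = 9.580 − 8.780 = 0.800
Fold change = 2^(−0.800) = 0.5743

0.574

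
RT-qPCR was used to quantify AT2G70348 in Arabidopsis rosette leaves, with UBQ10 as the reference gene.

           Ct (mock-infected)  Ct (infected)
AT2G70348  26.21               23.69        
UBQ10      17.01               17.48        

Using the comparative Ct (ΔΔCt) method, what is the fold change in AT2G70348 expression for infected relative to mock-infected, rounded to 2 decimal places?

7.94

ΔCt(mock-infected) = 26.210 − 17.010 = 9.200
ΔCt(infected) = 23.690 − 17.480 = 6.210
ΔΔCt = 6.210 − 9.200 = -2.990
Fold change = 2^(−(-2.990)) = 2^2.990 = 7.945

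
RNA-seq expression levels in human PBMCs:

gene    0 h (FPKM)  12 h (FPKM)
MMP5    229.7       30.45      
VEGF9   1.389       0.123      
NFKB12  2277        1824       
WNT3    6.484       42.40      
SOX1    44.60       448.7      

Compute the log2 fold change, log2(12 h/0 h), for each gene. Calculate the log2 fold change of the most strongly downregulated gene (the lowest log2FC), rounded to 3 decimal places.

-3.497

log2(30.45/229.7) = -2.915  (MMP5)
log2(0.123/1.389) = -3.497  (VEGF9)
log2(1824/2277) = -0.320  (NFKB12)
log2(42.40/6.484) = 2.709  (WNT3)
log2(448.7/44.60) = 3.331  (SOX1)
VEGF9 is most strongly downregulated.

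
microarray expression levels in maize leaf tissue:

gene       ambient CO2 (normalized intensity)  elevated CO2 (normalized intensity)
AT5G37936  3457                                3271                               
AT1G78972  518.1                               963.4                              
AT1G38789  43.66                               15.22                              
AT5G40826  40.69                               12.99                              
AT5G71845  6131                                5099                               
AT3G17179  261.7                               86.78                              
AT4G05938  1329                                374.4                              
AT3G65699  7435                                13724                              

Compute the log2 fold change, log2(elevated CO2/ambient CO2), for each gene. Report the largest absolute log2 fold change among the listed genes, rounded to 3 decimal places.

1.828

log2(3271/3457) = -0.080  (AT5G37936)
log2(963.4/518.1) = 0.895  (AT1G78972)
log2(15.22/43.66) = -1.520  (AT1G38789)
log2(12.99/40.69) = -1.647  (AT5G40826)
log2(5099/6131) = -0.266  (AT5G71845)
log2(86.78/261.7) = -1.592  (AT3G17179)
log2(374.4/1329) = -1.828  (AT4G05938)
log2(13724/7435) = 0.884  (AT3G65699)
The largest magnitude belongs to AT4G05938.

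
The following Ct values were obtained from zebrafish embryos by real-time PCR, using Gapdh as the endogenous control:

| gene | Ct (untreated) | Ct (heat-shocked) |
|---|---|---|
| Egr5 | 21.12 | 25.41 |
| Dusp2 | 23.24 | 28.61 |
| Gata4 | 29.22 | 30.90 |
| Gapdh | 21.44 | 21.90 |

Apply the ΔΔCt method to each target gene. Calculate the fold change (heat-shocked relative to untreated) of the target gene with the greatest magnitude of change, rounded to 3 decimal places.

Egr5: ΔΔCt = (25.41−21.90) − (21.12−21.44) = 3.51 − (-0.32) = 3.83; fold change = 2^-3.83 = 0.070
Dusp2: ΔΔCt = (28.61−21.90) − (23.24−21.44) = 6.71 − 1.80 = 4.91; fold change = 2^-4.91 = 0.033
Gata4: ΔΔCt = (30.90−21.90) − (29.22−21.44) = 9.00 − 7.78 = 1.22; fold change = 2^-1.22 = 0.429
Dusp2 has the largest |ΔΔCt| = 4.91.

0.033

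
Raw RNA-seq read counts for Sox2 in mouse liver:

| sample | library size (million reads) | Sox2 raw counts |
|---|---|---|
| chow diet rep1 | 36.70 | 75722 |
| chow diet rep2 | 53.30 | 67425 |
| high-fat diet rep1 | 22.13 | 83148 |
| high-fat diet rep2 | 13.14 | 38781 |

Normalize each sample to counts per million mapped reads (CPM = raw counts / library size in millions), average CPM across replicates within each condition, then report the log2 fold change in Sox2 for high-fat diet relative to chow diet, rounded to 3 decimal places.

1.011

CPM(chow diet rep1) = 75722 / 36.70 = 2063.2698
CPM(chow diet rep2) = 67425 / 53.30 = 1265.0094
CPM(high-fat diet rep1) = 83148 / 22.13 = 3757.2526
CPM(high-fat diet rep2) = 38781 / 13.14 = 2951.3699
mean CPM(chow diet) = 1664.1396; mean CPM(high-fat diet) = 3354.3112
Fold change = 3354.3112 / 1664.1396 = 2.01564
log2(2.01564) = 1.0112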